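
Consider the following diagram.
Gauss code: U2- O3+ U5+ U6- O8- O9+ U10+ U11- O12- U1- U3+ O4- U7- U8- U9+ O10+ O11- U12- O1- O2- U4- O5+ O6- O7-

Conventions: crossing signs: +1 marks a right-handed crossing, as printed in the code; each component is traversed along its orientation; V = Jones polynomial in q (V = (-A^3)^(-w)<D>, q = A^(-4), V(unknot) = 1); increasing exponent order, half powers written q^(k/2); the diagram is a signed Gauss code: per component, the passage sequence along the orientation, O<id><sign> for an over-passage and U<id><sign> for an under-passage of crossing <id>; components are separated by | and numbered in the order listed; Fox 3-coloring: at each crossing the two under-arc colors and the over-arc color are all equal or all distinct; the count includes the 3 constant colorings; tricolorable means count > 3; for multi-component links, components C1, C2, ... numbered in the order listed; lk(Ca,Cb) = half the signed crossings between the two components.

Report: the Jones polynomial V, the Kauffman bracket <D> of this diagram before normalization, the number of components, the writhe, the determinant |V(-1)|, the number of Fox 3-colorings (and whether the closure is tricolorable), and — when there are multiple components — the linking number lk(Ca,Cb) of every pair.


V(q) = -q^-6 + q^-5 - q^-4 + 2q^-3 - q^-2 + q^-1
bracket: A^-8 - A^-4 + 2 - A^4 + A^8 - A^12, w = -4
1 component, writhe -4, over 12 crossings
det 7, colorings 3 of 3^12 — not tricolorable
observation: w = -4 (over 12 crossings) is diagram-only; (-A^3)^(4) removes it from V


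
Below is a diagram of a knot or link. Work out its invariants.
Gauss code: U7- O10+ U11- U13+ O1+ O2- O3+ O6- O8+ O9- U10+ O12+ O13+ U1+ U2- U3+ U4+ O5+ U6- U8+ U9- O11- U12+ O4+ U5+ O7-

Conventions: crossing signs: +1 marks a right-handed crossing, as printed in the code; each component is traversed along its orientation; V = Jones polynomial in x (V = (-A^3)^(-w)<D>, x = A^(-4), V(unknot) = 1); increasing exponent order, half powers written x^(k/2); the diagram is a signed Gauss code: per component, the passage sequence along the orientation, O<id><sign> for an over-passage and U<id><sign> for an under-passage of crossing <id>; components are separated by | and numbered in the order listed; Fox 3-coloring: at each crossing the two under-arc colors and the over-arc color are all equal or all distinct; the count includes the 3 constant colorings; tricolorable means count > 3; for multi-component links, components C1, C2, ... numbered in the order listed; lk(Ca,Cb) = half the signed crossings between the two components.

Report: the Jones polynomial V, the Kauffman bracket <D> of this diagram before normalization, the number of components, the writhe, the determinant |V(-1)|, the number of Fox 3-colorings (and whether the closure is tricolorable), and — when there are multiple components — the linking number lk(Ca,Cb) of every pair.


V = 2x - 2x^2 + 3x^3 - 3x^4 + 2x^5 - 2x^6 + x^7
<D> = -A^-19 + 2A^-15 - 2A^-11 + 3A^-7 - 3A^-3 + 2A - 2A^5 (w = +3)
1 component over 13 crossings, w = +3
9 Fox colorings among 3^13, |V(-1)| = 15: tricolorable
why: V spans 6 powers of x: at least 6 crossings in any diagram


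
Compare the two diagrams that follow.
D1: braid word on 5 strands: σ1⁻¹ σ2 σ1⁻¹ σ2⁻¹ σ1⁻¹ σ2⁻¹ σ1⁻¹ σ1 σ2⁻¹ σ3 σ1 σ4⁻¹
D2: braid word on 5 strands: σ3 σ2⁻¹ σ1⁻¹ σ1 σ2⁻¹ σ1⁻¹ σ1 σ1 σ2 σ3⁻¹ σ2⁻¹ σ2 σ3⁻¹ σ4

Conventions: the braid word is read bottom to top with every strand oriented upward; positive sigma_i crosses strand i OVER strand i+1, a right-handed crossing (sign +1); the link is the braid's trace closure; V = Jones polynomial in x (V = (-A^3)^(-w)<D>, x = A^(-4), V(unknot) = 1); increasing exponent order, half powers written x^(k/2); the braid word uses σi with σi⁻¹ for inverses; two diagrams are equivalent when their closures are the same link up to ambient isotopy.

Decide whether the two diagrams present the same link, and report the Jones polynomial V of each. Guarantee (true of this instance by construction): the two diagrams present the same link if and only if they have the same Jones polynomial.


equivalent: no
V(D1) = -x^-4 + x^-3 + x^-1  (w -4, c 12, <D> = A^-8 + 1 - A^4)
D2 (bracket 1; 14 crossings at w = 0): V = 1
why: comparing 2 Jones polynomials yields 2 groups


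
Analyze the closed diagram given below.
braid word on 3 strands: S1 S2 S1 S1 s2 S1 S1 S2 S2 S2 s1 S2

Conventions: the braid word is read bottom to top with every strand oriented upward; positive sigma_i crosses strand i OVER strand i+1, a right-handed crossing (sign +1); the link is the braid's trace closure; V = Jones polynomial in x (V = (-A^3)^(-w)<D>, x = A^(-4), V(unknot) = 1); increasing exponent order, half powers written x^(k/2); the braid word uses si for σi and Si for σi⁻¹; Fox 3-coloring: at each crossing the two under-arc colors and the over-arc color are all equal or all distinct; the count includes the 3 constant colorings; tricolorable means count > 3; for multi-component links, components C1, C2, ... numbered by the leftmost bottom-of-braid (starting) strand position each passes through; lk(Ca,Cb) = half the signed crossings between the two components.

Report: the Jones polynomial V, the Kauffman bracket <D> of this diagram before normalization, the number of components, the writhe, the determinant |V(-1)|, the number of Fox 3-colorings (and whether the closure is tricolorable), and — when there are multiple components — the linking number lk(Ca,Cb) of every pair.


V = -x^-12 + 3x^-11 - 5x^-10 + 6x^-9 - 7x^-8 + 6x^-7 - 5x^-6 + 4x^-5 - x^-4 + x^-3
<D> = A^-12 - A^-8 + 4A^-4 - 5 + 6A^4 - 7A^8 + 6A^12 - 5A^16 + 3A^20 - A^24 (w = -8)
1 component over 12 crossings, w = -8
9 Fox colorings among 3^12, |V(-1)| = 39: tricolorable
why: V spans 9 powers of x: at least 9 crossings in any diagram


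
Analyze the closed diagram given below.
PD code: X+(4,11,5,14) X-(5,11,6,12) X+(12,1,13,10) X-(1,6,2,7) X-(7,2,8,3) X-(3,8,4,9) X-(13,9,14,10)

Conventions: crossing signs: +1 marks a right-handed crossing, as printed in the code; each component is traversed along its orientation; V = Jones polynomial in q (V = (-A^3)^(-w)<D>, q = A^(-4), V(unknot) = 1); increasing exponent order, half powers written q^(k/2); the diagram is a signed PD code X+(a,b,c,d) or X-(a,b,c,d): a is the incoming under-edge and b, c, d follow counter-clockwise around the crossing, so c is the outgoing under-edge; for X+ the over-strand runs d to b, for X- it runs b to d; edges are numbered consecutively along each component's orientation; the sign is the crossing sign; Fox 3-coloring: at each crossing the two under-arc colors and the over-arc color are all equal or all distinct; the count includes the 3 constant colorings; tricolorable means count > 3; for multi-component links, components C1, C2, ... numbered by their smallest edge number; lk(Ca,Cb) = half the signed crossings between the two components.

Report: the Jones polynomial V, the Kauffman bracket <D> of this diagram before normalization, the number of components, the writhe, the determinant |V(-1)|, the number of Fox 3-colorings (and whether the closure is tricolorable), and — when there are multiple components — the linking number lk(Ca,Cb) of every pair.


V = q^(-9/2) - q^(-5/2) - q^(-3/2) - q^(-1/2)
<D> = A^-7 + A^-3 + A - A^9 (w = -3)
2 components over 7 crossings, w = -3
lk(C1,C2): 0
27 Fox colorings among 3^7, |V(-1)| = 0: tricolorable
why: det 0 = |V(-1)|; divisible by 3, so tricolorable


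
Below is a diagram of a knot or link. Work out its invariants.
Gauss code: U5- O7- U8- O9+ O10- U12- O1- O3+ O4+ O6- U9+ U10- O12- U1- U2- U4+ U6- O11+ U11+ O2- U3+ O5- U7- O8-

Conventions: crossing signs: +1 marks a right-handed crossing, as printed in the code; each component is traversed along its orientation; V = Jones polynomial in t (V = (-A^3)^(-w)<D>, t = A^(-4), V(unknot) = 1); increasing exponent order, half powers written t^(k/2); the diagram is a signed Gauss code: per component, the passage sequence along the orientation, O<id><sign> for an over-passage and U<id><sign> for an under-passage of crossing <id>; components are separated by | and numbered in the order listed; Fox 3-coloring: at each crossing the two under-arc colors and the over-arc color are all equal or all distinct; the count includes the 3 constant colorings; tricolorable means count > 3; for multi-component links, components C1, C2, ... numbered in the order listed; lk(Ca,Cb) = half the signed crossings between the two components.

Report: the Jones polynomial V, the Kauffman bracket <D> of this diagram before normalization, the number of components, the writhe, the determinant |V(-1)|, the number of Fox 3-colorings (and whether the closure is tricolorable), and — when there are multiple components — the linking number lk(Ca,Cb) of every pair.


Jones polynomial: V(t) = -t^-4 + t^-3 + t^-1
<D> = A^-8 + 1 - A^4; writhe -4
components 1, writhe -4 (12 crossings)
3-colorings: 9 of 3^12, det 3 — tricolorable
note: w = -4 (over 12 crossings) is diagram-only; (-A^3)^(4) removes it from V


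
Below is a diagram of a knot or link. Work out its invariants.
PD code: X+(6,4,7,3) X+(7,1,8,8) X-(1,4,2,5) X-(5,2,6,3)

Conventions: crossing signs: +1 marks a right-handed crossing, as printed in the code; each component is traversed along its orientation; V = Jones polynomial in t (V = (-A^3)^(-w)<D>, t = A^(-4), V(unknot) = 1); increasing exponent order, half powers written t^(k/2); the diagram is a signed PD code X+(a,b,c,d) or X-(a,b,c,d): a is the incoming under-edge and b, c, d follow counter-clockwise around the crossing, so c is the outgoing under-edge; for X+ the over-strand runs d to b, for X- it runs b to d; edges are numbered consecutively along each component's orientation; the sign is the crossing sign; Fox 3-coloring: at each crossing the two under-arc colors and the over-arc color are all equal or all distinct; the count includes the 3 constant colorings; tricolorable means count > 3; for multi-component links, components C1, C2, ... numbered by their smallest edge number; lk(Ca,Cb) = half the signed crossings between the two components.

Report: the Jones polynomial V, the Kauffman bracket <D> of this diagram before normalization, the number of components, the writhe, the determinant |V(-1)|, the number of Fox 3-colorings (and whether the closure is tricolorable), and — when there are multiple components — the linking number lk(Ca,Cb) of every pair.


V = 1
<D> = 1 (w = 0)
1 component over 4 crossings, w = 0
3 Fox colorings among 3^4, |V(-1)| = 1: not tricolorable
why: w = 0 shifts under R1 moves; the (-A^3)^(0) factor cancels that in V


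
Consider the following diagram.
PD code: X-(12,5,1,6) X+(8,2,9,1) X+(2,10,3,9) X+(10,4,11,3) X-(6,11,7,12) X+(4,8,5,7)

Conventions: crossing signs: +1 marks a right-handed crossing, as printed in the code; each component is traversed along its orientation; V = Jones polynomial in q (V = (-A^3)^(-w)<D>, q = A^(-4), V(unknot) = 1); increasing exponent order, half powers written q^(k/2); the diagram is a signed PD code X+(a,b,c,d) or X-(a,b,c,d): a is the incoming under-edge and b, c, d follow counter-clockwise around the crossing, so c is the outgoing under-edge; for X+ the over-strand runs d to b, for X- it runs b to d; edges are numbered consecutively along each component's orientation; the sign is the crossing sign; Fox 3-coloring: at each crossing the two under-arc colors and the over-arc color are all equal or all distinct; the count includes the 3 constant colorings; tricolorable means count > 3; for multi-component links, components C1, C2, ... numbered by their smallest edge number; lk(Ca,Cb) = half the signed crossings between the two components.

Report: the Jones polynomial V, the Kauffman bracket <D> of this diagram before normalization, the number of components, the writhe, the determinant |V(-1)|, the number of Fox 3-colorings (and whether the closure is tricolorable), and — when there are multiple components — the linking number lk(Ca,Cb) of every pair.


Jones polynomial: V(q) = q^-1 - 1 + 2q - 2q^2 + 2q^3 - 2q^4 + q^5
<D> = A^-14 - 2A^-10 + 2A^-6 - 2A^-2 + 2A^2 - A^6 + A^10; writhe +2
components 1, writhe +2 (6 crossings)
3-colorings: 3 of 3^6, det 11 — not tricolorable
note: det 11 = |V(-1)|; not divisible by 3, so not tricolorable


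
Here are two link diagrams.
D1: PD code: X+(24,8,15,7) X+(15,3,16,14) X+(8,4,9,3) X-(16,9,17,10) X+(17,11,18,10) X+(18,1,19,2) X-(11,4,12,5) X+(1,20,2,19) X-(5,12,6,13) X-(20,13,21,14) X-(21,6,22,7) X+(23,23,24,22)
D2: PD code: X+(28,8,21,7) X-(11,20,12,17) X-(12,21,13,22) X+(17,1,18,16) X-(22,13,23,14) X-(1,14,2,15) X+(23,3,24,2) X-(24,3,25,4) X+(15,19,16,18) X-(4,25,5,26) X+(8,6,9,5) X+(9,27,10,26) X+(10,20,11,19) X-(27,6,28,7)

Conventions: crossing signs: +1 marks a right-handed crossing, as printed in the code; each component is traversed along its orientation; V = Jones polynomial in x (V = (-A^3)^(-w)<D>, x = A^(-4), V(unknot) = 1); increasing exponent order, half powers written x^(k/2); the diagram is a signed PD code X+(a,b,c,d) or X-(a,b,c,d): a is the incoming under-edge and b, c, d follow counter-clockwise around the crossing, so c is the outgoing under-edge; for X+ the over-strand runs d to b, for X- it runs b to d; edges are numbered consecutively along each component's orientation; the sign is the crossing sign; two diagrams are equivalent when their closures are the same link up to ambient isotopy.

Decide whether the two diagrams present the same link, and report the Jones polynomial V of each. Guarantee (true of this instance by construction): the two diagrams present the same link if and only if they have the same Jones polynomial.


equivalent: no
D1 (bracket A^-6 + A^-2 + A^2 + A^6; 12 crossings at w = +2): V = 1 + x + x^2 + x^3
V(D2) = x^-2 + 2 + x^2  (w 0, c 14, <D> = A^-8 + 2 + A^8)
key observation: comparing 2 Jones polynomials yields 2 groups


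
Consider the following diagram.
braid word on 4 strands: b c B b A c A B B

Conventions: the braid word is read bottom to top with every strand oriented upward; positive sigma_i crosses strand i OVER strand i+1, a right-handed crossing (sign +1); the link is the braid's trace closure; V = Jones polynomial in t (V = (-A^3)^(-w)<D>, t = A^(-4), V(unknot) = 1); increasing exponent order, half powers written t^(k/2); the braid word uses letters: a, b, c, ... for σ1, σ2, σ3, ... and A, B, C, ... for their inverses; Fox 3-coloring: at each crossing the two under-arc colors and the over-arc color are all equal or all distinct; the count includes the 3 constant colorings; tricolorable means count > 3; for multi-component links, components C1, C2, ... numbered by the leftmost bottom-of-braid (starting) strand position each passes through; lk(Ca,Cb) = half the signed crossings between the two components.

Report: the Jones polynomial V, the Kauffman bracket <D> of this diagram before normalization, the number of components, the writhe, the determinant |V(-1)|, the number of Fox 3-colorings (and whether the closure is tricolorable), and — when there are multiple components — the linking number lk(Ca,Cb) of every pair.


V(t) = t^-2 + 2 + t^2
bracket: -A^-11 - 2A^-3 - A^5, w = -1
3 components, writhe -1, over 9 crossings
lk(C1,C2) = -1
linking number lk(C1,C3) = 0
lk(C2,C3): +1
det 4, colorings 3 of 3^9 — not tricolorable
observation: |V(-1)| = 4: so not tricolorable, since 3 does not divide 4


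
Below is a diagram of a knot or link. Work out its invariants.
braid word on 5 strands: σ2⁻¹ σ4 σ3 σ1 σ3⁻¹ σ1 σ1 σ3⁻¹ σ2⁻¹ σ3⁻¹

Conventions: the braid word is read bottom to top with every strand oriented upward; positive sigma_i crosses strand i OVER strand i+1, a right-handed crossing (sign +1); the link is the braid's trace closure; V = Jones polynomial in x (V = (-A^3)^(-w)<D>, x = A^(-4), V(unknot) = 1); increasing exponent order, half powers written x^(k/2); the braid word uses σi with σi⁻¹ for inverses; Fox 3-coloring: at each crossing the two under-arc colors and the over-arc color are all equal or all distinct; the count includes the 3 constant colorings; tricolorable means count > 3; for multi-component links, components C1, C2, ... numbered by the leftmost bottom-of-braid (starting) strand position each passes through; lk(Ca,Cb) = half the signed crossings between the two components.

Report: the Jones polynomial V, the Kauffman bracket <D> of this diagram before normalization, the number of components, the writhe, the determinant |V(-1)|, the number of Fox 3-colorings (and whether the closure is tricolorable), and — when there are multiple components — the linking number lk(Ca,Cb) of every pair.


Jones polynomial: V(x) = -x^-3 + x^-2 - x^-1 + 3 - x + x^2 - x^3
<D> = -A^-12 + A^-8 - A^-4 + 3 - A^4 + A^8 - A^12; writhe 0
components 1, writhe 0 (10 crossings)
3-colorings: 27 of 3^10, det 9 — tricolorable
note: V is palindromic (span 6, det 9): x -> 1/x fixes it; necessary, not sufficient, for amphichirality


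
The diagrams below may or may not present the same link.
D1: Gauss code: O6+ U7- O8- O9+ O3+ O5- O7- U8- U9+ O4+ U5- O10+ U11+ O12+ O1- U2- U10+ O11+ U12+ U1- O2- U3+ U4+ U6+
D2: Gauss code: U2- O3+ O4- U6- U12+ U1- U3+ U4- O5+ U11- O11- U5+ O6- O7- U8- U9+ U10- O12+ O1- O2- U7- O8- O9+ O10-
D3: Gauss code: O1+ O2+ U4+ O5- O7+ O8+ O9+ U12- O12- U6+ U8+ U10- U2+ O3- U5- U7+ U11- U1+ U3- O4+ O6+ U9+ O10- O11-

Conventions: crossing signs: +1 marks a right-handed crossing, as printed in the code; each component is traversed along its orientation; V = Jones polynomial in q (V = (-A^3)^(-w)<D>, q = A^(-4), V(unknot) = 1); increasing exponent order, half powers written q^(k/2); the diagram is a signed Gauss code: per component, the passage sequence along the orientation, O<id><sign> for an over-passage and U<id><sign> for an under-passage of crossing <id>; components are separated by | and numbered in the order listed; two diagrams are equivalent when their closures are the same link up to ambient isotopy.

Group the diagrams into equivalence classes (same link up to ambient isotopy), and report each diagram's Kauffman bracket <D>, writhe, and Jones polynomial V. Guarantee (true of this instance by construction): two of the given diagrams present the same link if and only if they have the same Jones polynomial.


classes: {D1} | {D2} | {D3}
V(D1) = 1  [12 crossings, <D> = A^6, w = +2]
V(D2) = -q^-4 + q^-3 + q^-1  (w -4, c 12, <D> = A^-8 + 1 - A^4)
V(D3) = q + q^3 - q^4  (w +2, c 12, <D> = -A^-10 + A^-6 + A^2)
insight: 3 values of V(q) split the 3 diagrams


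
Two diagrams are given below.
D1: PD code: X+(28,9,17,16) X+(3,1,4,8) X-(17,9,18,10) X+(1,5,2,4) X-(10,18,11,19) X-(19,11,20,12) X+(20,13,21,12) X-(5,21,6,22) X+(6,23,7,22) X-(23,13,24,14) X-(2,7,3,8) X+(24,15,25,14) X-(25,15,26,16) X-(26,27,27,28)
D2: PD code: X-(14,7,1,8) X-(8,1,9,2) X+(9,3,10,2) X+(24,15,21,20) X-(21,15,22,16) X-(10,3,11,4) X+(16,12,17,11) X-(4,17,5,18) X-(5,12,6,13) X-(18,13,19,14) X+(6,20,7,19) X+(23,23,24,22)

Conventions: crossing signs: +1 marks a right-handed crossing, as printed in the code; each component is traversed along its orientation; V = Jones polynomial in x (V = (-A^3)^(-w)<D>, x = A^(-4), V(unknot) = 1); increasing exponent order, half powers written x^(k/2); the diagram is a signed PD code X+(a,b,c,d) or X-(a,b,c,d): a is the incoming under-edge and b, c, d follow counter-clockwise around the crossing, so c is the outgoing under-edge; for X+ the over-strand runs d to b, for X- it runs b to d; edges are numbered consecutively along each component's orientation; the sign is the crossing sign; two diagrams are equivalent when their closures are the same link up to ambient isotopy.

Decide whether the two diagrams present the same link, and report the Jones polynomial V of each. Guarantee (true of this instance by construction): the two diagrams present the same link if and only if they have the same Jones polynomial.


equivalent: no
V(D1) = x^-3 + x^-2 + x^-1 + 1  (w -2, c 14, <D> = A^-6 + A^-2 + A^2 + A^6)
V(D2) = -x^-5 - x^-4 + x^-3 + 2x^-2 + 2x^-1 + 1  (w -2, c 12, <D> = A^-6 + 2A^-2 + 2A^2 + A^6 - A^10 - A^14)
why: 2 values of V(x) split the 2 diagrams


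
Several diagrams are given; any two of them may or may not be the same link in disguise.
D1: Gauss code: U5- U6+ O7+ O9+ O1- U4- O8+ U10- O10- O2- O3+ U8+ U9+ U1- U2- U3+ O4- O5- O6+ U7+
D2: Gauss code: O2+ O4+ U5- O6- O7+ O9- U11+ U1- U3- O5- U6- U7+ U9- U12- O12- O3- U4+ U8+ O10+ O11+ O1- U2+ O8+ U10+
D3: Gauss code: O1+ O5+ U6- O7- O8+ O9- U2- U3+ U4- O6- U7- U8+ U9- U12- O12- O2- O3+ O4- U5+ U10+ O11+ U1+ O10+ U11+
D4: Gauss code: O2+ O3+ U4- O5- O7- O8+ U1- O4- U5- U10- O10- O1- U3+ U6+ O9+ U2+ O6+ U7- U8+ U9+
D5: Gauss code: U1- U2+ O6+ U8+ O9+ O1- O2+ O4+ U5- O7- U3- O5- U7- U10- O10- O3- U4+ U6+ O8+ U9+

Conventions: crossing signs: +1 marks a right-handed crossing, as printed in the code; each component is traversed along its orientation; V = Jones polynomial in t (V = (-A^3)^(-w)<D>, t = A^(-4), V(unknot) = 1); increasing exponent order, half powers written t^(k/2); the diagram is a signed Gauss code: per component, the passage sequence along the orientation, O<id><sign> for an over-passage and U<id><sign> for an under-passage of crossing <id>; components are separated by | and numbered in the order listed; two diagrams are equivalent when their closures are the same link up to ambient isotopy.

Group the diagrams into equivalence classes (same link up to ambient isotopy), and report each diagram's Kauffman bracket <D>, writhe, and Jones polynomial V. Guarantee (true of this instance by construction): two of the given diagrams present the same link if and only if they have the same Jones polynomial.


equivalence classes: {D1} | {D2, D3, D4, D5}
D1 (bracket 1; 10 crossings at w = 0): V = 1
D2 (bracket -A^-12 + A^-8 - A^-4 + 3 - A^4 + A^8 - A^12; 12 crossings at w = 0): V = -t^-3 + t^-2 - t^-1 + 3 - t + t^2 - t^3
D3 (bracket -A^-12 + A^-8 - A^-4 + 3 - A^4 + A^8 - A^12; 12 crossings at w = 0): V = -t^-3 + t^-2 - t^-1 + 3 - t + t^2 - t^3
V(D4) = -t^-3 + t^-2 - t^-1 + 3 - t + t^2 - t^3  [10 crossings, <D> = -A^-12 + A^-8 - A^-4 + 3 - A^4 + A^8 - A^12, w = 0]
V(D5) = -t^-3 + t^-2 - t^-1 + 3 - t + t^2 - t^3  (w 0, c 10, <D> = -A^-12 + A^-8 - A^-4 + 3 - A^4 + A^8 - A^12)
key observation: 2 classes among 5 diagrams; unequal V(t) rules out equality


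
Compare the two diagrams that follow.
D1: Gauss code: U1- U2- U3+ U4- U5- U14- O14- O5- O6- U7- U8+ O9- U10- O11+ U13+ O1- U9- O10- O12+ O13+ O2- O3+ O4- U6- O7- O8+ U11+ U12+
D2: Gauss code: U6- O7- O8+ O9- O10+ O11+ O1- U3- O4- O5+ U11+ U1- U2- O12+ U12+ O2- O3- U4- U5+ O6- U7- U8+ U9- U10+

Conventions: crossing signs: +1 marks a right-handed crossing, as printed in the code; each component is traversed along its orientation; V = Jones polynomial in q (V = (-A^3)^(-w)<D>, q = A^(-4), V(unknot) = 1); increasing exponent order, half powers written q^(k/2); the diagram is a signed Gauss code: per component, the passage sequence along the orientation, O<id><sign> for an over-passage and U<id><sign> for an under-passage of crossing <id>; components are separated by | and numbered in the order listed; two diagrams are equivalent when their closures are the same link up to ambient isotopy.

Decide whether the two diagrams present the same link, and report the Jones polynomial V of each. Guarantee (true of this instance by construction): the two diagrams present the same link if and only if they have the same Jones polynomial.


equivalent: yes
V(D1) = 1  (w -4, c 14, <D> = A^-12)
V(D2) = 1  (w -2, c 12, <D> = A^-6)
why: from 14 to 12 crossings by R-moves: one link, two diagrams


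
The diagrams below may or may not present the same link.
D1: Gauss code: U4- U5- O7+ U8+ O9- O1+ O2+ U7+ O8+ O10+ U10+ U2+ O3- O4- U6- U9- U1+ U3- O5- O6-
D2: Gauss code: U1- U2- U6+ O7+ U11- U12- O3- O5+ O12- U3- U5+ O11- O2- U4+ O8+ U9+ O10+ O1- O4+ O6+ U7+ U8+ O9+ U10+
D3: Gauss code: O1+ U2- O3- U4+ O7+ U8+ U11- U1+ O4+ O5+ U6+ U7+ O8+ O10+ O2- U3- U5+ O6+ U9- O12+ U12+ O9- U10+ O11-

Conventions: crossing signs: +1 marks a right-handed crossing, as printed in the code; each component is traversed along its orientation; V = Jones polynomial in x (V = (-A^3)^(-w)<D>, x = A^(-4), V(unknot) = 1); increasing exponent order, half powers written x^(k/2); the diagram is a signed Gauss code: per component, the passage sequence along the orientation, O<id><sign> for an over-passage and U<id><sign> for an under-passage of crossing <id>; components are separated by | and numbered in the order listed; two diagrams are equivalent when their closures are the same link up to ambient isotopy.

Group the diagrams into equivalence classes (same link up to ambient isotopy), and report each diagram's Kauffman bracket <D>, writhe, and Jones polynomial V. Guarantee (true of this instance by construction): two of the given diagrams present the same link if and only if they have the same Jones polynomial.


classes: {D1} | {D2, D3}
V(D1) = -x^-3 + x^-2 - x^-1 + 3 - x + x^2 - x^3  [10 crossings, <D> = -A^-12 + A^-8 - A^-4 + 3 - A^4 + A^8 - A^12, w = 0]
V(D2) = x - x^2 + 2x^3 - x^4 + x^5 - x^6  [12 crossings, <D> = -A^-18 + A^-14 - A^-10 + 2A^-6 - A^-2 + A^2, w = +2]
V(D3) = x - x^2 + 2x^3 - x^4 + x^5 - x^6  (w +4, c 12, <D> = -A^-12 + A^-8 - A^-4 + 2 - A^4 + A^8)
insight: V(x) takes 2 values over 3 diagrams, fixing the grouping


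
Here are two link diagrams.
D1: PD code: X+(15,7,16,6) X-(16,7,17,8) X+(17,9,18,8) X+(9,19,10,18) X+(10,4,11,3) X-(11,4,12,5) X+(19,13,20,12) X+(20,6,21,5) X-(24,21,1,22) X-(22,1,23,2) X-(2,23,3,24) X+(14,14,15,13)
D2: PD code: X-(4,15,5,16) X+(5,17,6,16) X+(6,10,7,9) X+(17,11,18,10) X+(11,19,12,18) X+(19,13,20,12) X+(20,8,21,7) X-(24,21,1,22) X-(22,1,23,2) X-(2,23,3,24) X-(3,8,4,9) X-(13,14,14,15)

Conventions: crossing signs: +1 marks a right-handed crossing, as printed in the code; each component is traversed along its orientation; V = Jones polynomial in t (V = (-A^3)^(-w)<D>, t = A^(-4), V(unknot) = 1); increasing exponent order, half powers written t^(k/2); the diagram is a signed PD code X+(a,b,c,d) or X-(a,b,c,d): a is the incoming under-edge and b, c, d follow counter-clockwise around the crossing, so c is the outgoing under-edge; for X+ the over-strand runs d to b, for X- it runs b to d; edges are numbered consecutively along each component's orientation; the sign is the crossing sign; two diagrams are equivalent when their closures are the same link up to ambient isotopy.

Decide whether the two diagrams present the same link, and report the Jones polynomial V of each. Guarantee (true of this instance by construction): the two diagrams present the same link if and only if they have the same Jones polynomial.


equivalent: yes
D1 (bracket -A^-6 + A^-2 - A^2 + 3A^6 - A^10 + A^14 - A^18; 12 crossings at w = +2): V = -t^-3 + t^-2 - t^-1 + 3 - t + t^2 - t^3
V(D2) = -t^-3 + t^-2 - t^-1 + 3 - t + t^2 - t^3  [12 crossings, <D> = -A^-12 + A^-8 - A^-4 + 3 - A^4 + A^8 - A^12, w = 0]
observation: all 2 diagrams share one V(t), hence one class


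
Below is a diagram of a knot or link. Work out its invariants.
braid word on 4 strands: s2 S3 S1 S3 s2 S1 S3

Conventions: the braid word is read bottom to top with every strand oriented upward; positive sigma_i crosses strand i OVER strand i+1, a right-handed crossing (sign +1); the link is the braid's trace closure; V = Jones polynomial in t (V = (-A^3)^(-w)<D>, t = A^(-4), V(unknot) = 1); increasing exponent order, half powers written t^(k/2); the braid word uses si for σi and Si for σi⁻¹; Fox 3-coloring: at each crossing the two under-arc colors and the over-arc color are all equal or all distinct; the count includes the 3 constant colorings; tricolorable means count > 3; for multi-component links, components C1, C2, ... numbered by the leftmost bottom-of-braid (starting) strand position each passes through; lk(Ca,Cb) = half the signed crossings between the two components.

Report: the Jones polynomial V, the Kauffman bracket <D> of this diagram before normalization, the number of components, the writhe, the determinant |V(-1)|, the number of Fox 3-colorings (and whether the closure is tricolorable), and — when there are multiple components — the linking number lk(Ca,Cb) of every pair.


V(t) = -t^-6 + 2t^-5 - 3t^-4 + 4t^-3 - 3t^-2 + 3t^-1 - 2 + t
bracket: -A^-13 + 2A^-9 - 3A^-5 + 3A^-1 - 4A^3 + 3A^7 - 2A^11 + A^15, w = -3
1 component, writhe -3, over 7 crossings
det 19, colorings 3 of 3^7 — not tricolorable
observation: |V(-1)| = 19: so not tricolorable, since 3 does not divide 19


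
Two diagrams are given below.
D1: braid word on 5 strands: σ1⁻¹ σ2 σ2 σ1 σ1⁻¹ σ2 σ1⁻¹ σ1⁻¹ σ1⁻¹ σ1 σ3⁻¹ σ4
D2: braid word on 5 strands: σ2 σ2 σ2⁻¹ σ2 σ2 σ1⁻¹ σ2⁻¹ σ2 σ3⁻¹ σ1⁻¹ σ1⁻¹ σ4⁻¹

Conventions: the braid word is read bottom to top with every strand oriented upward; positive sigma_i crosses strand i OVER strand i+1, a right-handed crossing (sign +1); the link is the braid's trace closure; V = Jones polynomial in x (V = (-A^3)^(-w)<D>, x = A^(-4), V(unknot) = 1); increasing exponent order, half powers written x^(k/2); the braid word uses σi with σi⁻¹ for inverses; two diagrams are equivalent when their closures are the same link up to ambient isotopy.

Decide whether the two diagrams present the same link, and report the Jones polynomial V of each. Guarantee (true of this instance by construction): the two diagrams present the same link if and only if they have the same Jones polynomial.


equivalent: yes
V(D1) = -x^-3 + x^-2 - x^-1 + 3 - x + x^2 - x^3  (w 0, c 12, <D> = -A^-12 + A^-8 - A^-4 + 3 - A^4 + A^8 - A^12)
V(D2) = -x^-3 + x^-2 - x^-1 + 3 - x + x^2 - x^3  (w -2, c 12, <D> = -A^-18 + A^-14 - A^-10 + 3A^-6 - A^-2 + A^2 - A^6)
why: one V(x) for all 2 diagrams — one class (guaranteed)


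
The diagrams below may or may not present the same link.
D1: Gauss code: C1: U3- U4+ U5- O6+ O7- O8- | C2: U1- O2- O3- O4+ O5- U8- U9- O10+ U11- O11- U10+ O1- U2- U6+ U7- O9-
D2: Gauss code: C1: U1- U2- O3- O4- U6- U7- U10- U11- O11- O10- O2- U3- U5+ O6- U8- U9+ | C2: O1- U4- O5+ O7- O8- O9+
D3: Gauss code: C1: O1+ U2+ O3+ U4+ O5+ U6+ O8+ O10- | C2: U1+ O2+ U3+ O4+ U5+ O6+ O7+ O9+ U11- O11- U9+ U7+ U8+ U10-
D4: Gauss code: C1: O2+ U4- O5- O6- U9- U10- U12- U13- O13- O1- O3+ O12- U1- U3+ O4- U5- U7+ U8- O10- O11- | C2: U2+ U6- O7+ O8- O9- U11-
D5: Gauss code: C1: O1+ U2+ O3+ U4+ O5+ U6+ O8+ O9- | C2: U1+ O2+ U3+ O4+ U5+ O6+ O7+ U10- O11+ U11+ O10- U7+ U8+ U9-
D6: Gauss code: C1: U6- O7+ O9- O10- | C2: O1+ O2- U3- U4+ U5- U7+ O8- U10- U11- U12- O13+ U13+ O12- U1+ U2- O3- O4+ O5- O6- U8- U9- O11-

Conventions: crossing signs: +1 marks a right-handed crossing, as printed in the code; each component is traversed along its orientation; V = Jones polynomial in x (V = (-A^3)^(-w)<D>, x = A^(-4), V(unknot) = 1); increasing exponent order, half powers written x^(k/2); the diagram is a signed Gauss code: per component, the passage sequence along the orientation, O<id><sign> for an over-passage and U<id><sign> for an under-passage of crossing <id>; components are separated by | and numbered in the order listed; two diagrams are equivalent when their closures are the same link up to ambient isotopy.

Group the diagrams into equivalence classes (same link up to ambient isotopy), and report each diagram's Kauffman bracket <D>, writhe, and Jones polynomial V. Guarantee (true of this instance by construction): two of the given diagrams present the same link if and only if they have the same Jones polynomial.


grouping into links: {D1, D2, D4, D6} | {D3, D5}
V(D1) = x^(-13/2) - x^(-11/2) + x^(-9/2) - 2x^(-7/2) - x^(-3/2)  (w -5, c 11, <D> = A^-9 + 2A^-1 - A^3 + A^7 - A^11)
V(D2) = x^(-13/2) - x^(-11/2) + x^(-9/2) - 2x^(-7/2) - x^(-3/2)  [11 crossings, <D> = A^-15 + 2A^-7 - A^-3 + A - A^5, w = -7]
D3 (bracket A^-13 - A^-9 + A^-5 - A^-1 + A^3 + A^11; 11 crossings at w = +7): V = -x^(5/2) - x^(9/2) + x^(11/2) - x^(13/2) + x^(15/2) - x^(17/2)
D4 (bracket A^-15 + 2A^-7 - A^-3 + A - A^5; 13 crossings at w = -7): V = x^(-13/2) - x^(-11/2) + x^(-9/2) - 2x^(-7/2) - x^(-3/2)
V(D5) = -x^(5/2) - x^(9/2) + x^(11/2) - x^(13/2) + x^(15/2) - x^(17/2)  [11 crossings, <D> = A^-13 - A^-9 + A^-5 - A^-1 + A^3 + A^11, w = +7]
V(D6) = x^(-13/2) - x^(-11/2) + x^(-9/2) - 2x^(-7/2) - x^(-3/2)  [13 crossings, <D> = A^-9 + 2A^-1 - A^3 + A^7 - A^11, w = -5]
why: 2 classes among 6 diagrams; unequal V(x) rules out equality


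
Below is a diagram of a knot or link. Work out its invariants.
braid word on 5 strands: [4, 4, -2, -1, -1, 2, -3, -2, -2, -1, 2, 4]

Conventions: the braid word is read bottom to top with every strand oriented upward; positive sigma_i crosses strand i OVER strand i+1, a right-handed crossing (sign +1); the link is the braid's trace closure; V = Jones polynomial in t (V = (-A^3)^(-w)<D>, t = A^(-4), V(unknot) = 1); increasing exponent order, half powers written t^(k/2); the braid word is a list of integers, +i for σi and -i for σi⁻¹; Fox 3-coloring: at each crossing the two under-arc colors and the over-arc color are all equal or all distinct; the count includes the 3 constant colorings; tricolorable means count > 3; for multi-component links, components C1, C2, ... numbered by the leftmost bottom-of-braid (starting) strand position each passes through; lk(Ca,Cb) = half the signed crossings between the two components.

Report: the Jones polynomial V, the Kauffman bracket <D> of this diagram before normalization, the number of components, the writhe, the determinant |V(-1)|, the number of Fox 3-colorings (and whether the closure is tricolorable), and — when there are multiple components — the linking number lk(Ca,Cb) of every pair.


V(t) = -t^-3 + t^-2 - t^-1 + 3 - t + t^2 - t^3
bracket: -A^-18 + A^-14 - A^-10 + 3A^-6 - A^-2 + A^2 - A^6, w = -2
1 component, writhe -2, over 12 crossings
det 9, colorings 27 of 3^12 — tricolorable
observation: w = -2 shifts under R1 moves; the (-A^3)^(2) factor cancels that in V


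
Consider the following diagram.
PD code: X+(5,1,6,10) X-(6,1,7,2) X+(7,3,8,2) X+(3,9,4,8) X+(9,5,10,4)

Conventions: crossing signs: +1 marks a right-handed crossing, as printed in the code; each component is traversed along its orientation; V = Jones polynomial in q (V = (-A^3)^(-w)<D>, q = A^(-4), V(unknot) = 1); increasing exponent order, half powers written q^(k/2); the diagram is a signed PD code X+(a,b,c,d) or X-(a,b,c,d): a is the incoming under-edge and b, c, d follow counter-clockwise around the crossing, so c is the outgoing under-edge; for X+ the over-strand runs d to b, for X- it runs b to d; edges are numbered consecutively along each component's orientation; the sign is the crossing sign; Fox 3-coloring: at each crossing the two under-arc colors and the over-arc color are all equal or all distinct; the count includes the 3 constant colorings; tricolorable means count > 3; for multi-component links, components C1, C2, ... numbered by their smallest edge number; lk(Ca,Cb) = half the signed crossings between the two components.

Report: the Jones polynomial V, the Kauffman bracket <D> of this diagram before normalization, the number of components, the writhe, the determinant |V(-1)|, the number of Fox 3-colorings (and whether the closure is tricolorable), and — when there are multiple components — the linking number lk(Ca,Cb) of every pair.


V = q + q^3 - q^4
<D> = A^-7 - A^-3 - A^5 (w = +3)
1 component over 5 crossings, w = +3
9 Fox colorings among 3^5, |V(-1)| = 3: tricolorable
why: w = +3 shifts under R1 moves; the (-A^3)^(-3) factor cancels that in V


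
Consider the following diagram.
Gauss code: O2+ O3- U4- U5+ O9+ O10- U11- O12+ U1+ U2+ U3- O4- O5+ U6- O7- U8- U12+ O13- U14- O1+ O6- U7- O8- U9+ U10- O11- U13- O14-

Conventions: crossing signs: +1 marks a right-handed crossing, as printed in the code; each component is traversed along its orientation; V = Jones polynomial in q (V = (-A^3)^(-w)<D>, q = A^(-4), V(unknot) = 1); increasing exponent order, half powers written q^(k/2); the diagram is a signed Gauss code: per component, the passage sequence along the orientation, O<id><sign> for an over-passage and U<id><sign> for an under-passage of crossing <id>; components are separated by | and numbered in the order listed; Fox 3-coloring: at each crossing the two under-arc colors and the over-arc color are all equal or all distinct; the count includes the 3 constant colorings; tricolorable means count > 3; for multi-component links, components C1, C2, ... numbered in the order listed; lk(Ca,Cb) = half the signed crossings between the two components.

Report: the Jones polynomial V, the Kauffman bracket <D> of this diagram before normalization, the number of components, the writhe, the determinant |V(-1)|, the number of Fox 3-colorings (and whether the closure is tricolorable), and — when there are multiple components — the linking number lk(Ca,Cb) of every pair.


V(q) = -q^-6 + q^-5 - q^-4 + 2q^-3 - q^-2 + q^-1
bracket: A^-8 - A^-4 + 2 - A^4 + A^8 - A^12, w = -4
1 component, writhe -4, over 14 crossings
det 7, colorings 3 of 3^14 — not tricolorable
observation: w = -4 shifts under R1 moves; the (-A^3)^(4) factor cancels that in V


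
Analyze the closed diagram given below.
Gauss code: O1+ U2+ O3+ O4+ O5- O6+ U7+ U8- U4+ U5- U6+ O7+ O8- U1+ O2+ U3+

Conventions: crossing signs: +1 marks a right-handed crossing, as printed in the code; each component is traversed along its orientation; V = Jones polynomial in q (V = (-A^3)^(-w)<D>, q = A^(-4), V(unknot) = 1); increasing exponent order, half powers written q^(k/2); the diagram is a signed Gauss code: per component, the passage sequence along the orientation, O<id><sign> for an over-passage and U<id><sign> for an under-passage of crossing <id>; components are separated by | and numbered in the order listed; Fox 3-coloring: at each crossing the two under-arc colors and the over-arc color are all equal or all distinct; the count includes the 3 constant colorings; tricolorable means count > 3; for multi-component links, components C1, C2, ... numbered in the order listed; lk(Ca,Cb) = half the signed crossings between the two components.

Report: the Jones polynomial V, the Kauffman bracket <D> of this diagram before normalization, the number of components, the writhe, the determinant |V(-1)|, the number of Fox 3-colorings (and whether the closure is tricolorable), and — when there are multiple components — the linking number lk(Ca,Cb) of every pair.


V = q + q^3 - q^4
<D> = -A^-4 + 1 + A^8 (w = +4)
1 component over 8 crossings, w = +4
9 Fox colorings among 3^8, |V(-1)| = 3: tricolorable
why: V spans 3 powers of q: at least 3 crossings in any diagram


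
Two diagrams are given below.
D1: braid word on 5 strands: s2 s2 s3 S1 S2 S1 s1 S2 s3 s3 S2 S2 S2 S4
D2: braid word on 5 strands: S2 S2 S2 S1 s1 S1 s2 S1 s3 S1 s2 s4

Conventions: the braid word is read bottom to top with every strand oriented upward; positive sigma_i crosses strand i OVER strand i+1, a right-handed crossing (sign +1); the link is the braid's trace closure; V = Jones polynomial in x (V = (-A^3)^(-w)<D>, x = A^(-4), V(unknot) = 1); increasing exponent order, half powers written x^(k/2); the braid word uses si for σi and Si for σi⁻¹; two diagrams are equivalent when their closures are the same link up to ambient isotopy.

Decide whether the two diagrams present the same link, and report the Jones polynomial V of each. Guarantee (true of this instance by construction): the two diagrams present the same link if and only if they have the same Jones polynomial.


same link: no
V(D1) = -x^-3 + 2x^-2 - 2x^-1 + 3 - 2x + 2x^2 - x^3  [14 crossings, <D> = -A^-18 + 2A^-14 - 2A^-10 + 3A^-6 - 2A^-2 + 2A^2 - A^6, w = -2]
D2 (bracket A^-2 - A^2 + 2A^6 - A^10 + A^14 - A^18; 12 crossings at w = -2): V = -x^-6 + x^-5 - x^-4 + 2x^-3 - x^-2 + x^-1
note: 2 classes among 2 diagrams; unequal V(x) rules out equality


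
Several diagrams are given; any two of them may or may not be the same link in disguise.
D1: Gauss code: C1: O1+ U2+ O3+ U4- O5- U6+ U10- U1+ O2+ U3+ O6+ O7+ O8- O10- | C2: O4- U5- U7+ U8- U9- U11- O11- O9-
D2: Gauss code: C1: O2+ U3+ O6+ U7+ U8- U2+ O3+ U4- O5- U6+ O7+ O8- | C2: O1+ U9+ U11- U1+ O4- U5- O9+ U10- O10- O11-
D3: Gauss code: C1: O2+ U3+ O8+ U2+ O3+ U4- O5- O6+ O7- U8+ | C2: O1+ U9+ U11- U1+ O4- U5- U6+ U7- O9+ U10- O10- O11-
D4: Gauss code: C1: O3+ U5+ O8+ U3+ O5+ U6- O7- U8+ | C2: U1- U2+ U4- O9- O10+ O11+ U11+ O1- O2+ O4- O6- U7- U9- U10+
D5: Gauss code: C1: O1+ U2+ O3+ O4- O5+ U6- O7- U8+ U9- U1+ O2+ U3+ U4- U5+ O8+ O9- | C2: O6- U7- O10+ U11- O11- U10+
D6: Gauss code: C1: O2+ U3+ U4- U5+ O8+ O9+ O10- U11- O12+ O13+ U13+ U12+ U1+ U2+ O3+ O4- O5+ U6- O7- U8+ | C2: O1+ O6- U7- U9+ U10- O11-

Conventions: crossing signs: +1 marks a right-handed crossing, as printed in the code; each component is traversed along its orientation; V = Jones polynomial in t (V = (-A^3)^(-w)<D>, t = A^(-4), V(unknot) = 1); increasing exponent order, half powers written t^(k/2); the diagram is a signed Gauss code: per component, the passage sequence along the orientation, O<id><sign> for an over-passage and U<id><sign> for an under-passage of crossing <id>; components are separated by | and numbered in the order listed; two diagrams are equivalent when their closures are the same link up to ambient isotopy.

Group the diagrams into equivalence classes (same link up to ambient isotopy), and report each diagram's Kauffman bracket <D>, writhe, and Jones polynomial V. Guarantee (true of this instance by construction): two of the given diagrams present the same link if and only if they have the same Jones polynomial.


equivalence classes: {D1, D2, D3, D4, D5, D6}
D1 (bracket -A^-17 + A^-13 - A^-9 + 2A^-5 + A^3; 11 crossings at w = -1): V = -t^(-3/2) - 2t^(1/2) + t^(3/2) - t^(5/2) + t^(7/2)
V(D2) = -t^(-3/2) - 2t^(1/2) + t^(3/2) - t^(5/2) + t^(7/2)  (w +1, c 11, <D> = -A^-11 + A^-7 - A^-3 + 2A + A^9)
V(D3) = -t^(-3/2) - 2t^(1/2) + t^(3/2) - t^(5/2) + t^(7/2)  (w +1, c 11, <D> = -A^-11 + A^-7 - A^-3 + 2A + A^9)
D4 (bracket -A^-11 + A^-7 - A^-3 + 2A + A^9; 11 crossings at w = +1): V = -t^(-3/2) - 2t^(1/2) + t^(3/2) - t^(5/2) + t^(7/2)
V(D5) = -t^(-3/2) - 2t^(1/2) + t^(3/2) - t^(5/2) + t^(7/2)  [11 crossings, <D> = -A^-11 + A^-7 - A^-3 + 2A + A^9, w = +1]
V(D6) = -t^(-3/2) - 2t^(1/2) + t^(3/2) - t^(5/2) + t^(7/2)  (w +3, c 13, <D> = -A^-5 + A^-1 - A^3 + 2A^7 + A^15)
observation: all 6 diagrams share one V(t), hence one class
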